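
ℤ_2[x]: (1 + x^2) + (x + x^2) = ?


Add coefficients mod 2:
x^0: 1 + 0 = 1 (mod 2)
x^1: 0 + 1 = 1 (mod 2)
x^2: 1 + 1 = 0 (mod 2)
Result: 1 + x

f + g = 1 + x


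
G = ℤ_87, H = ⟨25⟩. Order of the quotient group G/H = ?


|⟨25⟩| = n / gcd(25, 87) = 87 / 1 = 87
H is normal (ℤ_87 is abelian).
|G/H| = |G| / |H| = 87 / 87 = 1

|G/H| = 1


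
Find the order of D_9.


|D_n| = 2n (n rotations and n reflections)
|D_9| = 2×9 = 18

|D_9| = 18


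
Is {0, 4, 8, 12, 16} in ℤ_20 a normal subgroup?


H = {0, 4, 8, 12, 16} in ℤ_20
ℤ_20 is abelian; every subgroup of an abelian group is normal

Yes, normal subgroup


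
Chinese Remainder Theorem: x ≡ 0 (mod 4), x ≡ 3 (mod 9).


m₁ = 4, m₂ = 9, gcd = 1, so CRT applies. M = m₁·m₂ = 36
Let M₁ = M/m₁ = 9, M₂ = M/m₂ = 4
Find y₁ ≡ M₁⁻¹ (mod m₁): 9⁻¹ ≡ 1 (mod 4)
Find y₂ ≡ M₂⁻¹ (mod m₂): 4⁻¹ ≡ 7 (mod 9)
x = a₁·M₁·y₁ + a₂·M₂·y₂ = 0·9·1 + 3·4·7 = 84
Reduce mod 36: x ≡ 12
Check: 12 mod 4 = 0 ✓, 12 mod 9 = 3 ✓

x ≡ 12 (mod 36)


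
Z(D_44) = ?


Z(G) = {g ∈ G | gx = xg for all x ∈ G}
For even n, Z(D_n) = {e, r^(n/2)}: the 180° rotation r^22 commutes with every reflection and rotation

Z(D_44) = {e, r^22}


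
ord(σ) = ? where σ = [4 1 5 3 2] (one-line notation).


Cycle decomposition: (1 4 3 5 2)
Cycle lengths: 5
Order = lcm(5) = 5

ord(σ) = 5


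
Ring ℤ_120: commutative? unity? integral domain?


ℤ_120 is a commutative ring with unity 1; 120 = 2×60 is composite, so 2·60 ≡ 0 gives zero divisors (not an integral domain)
Commutative: Yes
Integral domain: No
Has unity: Yes

ℤ_120: Commutative=Yes, Unity=Yes


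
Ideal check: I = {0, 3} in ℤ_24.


Check ideal conditions for I = {0, 3} in ℤ_24:
(1) I is an additive subgroup? No
(2) For r ∈ ℤ_24 and a ∈ I: r·a ∈ I? No  [counterexample: r=2, a=3, r·a mod 24 = 6 ∉ I]

No, I is not an ideal of ℤ_24


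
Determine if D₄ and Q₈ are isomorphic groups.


Comparing D₄ and Q₈:
D₄ has 5 elements of order 2; Q₈ has only 1

No, D₄ ≇ Q₈


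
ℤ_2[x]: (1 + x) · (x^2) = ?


Expand and collect like terms; reduce coefficients mod 2:
x^0: 1·0 = 0 ≡ 0 (mod 2)
x^1: 1·0 + 1·0 = 0 ≡ 0 (mod 2)
x^2: 1·1 + 1·0 = 1 ≡ 1 (mod 2)
x^3: 1·1 = 1 ≡ 1 (mod 2)
Result: x^2 + x^3

f · g = x^2 + x^3


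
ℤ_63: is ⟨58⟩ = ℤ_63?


g generates ℤ_n iff gcd(g, n) = 1
gcd(58, 63) = 1
Since gcd = 1, 58 is a generator.

Yes, 58 generates ℤ_63


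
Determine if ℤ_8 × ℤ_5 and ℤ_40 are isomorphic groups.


Comparing ℤ_8 × ℤ_5 and ℤ_40:
gcd(8,5) = 1, so ℤ_8 × ℤ_5 ≅ ℤ_40 (CRT)

Yes, ℤ_8 × ℤ_5 ≅ ℤ_40


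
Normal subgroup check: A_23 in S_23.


H = A_23 in S_23
A_23 has index 2 in S_23, and every subgroup of index 2 is normal

Yes, normal subgroup


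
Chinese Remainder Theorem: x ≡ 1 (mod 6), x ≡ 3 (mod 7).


m₁ = 6, m₂ = 7, gcd = 1, so CRT applies. M = m₁·m₂ = 42
Let M₁ = M/m₁ = 7, M₂ = M/m₂ = 6
Find y₁ ≡ M₁⁻¹ (mod m₁): 7⁻¹ ≡ 1 (mod 6)
Find y₂ ≡ M₂⁻¹ (mod m₂): 6⁻¹ ≡ 6 (mod 7)
x = a₁·M₁·y₁ + a₂·M₂·y₂ = 1·7·1 + 3·6·6 = 115
Reduce mod 42: x ≡ 31
Check: 31 mod 6 = 1 ✓, 31 mod 7 = 3 ✓

x ≡ 31 (mod 42)


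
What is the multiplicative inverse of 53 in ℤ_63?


Use the extended Euclidean algorithm to write 1 = 53·s + 63·t; then s mod 63 is the inverse.
Euclidean algorithm:
  53 = 0·63 + 53
  63 = 1·53 + 10
  53 = 5·10 + 3
  10 = 3·3 + 1
  3 = 3·1 + 0
gcd(53,63) = 1
Back-substitution gives: 53·(-19) + 63·(16) = 1
So 53⁻¹ ≡ -19 ≡ 44 (mod 63)
Check: 53 × 44 = 2332 ≡ 1 (mod 63) ✓

53⁻¹ ≡ 44 (mod 63)


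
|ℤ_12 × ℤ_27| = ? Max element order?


|ℤ_12 × ℤ_27| = 12 × 27 = 324
Max element order = lcm(12,27) = 108
Cyclic? No (gcd=3)

|ℤ_12×ℤ_27| = 324, max element order = 108


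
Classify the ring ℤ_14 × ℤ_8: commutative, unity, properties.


Direct product ring; commutative with unity (1,1); but (1,0)·(0,1) = (0,0) gives zero divisors, so not an integral domain
Commutative: Yes
Integral domain: No
Has unity: Yes

ℤ_14 × ℤ_8: Commutative=Yes, Unity=Yes


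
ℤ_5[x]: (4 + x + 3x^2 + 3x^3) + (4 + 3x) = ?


Add coefficients mod 5:
x^0: 4 + 4 = 3 (mod 5)
x^1: 1 + 3 = 4 (mod 5)
x^2: 3 + 0 = 3 (mod 5)
x^3: 3 + 0 = 3 (mod 5)
Result: 3 + 4x + 3x^2 + 3x^3

f + g = 3 + 4x + 3x^2 + 3x^3


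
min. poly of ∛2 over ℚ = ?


∛2 satisfies x³ - 2 = 0, irreducible over ℚ (no rational root; 2 is not a perfect cube)

Minimal polynomial: x³ - 2


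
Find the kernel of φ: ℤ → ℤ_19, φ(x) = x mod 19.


Kernel = preimage of identity
ker(φ) = {x ∈ ℤ : x ≡ 0 (mod 19)} = 19ℤ = {0, ±19, ±38, ...}

ker(φ) = 19ℤ


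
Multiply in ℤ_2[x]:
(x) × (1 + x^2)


Expand and collect like terms; reduce coefficients mod 2:
x^0: 0·1 = 0 ≡ 0 (mod 2)
x^1: 0·0 + 1·1 = 1 ≡ 1 (mod 2)
x^2: 0·1 + 1·0 = 0 ≡ 0 (mod 2)
x^3: 1·1 = 1 ≡ 1 (mod 2)
Result: x + x^3

f · g = x + x^3


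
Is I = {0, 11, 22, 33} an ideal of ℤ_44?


Check ideal conditions for I = {0, 11, 22, 33} in ℤ_44:
(1) I is an additive subgroup? Yes
(2) For r ∈ ℤ_44 and a ∈ I: r·a ∈ I? Yes

Yes, I is an ideal of ℤ_44


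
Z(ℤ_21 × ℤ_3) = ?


Z(G) = {g ∈ G | gx = xg for all x ∈ G}
Direct product of abelian groups is abelian, so Z(G) = G

Z(ℤ_21 × ℤ_3) = ℤ_21 × ℤ_3


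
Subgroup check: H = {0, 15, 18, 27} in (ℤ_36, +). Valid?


Subgroup test for H = {0, 15, 18, 27} in (ℤ_36, +):
(1) 0 ∈ H? Yes
(2) Closure: for all a,b ∈ H, (a+b) mod 36 ∈ H? No  [counterexample: 15 + 15 = 30 ∉ H]
(3) Inverses: for all a ∈ H, -a mod 36 ∈ H? No

No, H is not a subgroup of ℤ_36


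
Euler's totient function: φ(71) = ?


Factor n: 71 = 71
φ(n) = n · ∏(1 - 1/p) over distinct primes p | n
φ(71) = 71 · (1 - 1/71) = 70

φ(71) = 70


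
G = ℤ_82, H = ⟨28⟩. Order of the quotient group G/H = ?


|⟨28⟩| = n / gcd(28, 82) = 82 / 2 = 41
H is normal (ℤ_82 is abelian).
|G/H| = |G| / |H| = 82 / 41 = 2

|G/H| = 2


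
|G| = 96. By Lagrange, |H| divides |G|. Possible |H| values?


Lagrange's theorem: |H| divides |G|
|G| = 96
Divisors of 96: 1, 2, 3, 4, 6, 8, 12, 16, 24, 32, 48, 96

Possible subgroup orders: {1, 2, 3, 4, 6, 8, 12, 16, 24, 32, 48, 96}


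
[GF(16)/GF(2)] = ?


GF(16) = GF(2^4), so the extension degree is 4

[GF(16)/GF(2)] = 4


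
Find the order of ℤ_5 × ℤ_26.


|A × B| = |A| · |B|
|ℤ_5 × ℤ_26| = 5 × 26 = 130

|ℤ_5 × ℤ_26| = 130


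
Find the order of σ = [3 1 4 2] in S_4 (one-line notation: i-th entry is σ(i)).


Cycle decomposition: (1 3 4 2)
Cycle lengths: 4
Order = lcm(4) = 4

ord(σ) = 4


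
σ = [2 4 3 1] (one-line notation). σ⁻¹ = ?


To find σ⁻¹, swap domain and range:
σ(1) = 2 → σ⁻¹(2) = 1
σ(2) = 4 → σ⁻¹(4) = 2
σ(3) = 3 → σ⁻¹(3) = 3
σ(4) = 1 → σ⁻¹(1) = 4

σ⁻¹ = [4 1 3 2]


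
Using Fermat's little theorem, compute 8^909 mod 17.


Fermat's little theorem: if p is prime and gcd(a,p)=1, then a^(p-1) ≡ 1 (mod p)
p = 17 is prime, gcd(8,17) = 1
Reduce exponent: 909 mod 16 = 13
So 8^909 ≡ 8^13 (mod 17)
8^13 mod 17 = 9

8^909 ≡ 9 (mod 17)


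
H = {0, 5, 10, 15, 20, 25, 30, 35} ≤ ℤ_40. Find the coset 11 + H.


11 + H = {11 + h (mod 40) : h ∈ H}
11+0=11, 11+5=16, 11+10=21, 11+15=26, 11+20=31, 11+25=36, 11+30=1, 11+35=6
11 + H = {1, 6, 11, 16, 21, 26, 31, 36} = 1 + H

11 + H = {1, 6, 11, 16, 21, 26, 31, 36}


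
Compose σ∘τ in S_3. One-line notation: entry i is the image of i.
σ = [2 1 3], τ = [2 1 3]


σ∘τ: apply τ first, then σ
1 →τ 2 →σ 1
2 →τ 1 →σ 2
3 →τ 3 →σ 3

σ∘τ = [1 2 3]


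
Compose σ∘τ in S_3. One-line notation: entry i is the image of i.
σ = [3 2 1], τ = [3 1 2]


σ∘τ: apply τ first, then σ
1 →τ 3 →σ 1
2 →τ 1 →σ 3
3 →τ 2 →σ 2

σ∘τ = [1 3 2]


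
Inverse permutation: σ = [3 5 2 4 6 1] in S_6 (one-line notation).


To find σ⁻¹, swap domain and range:
σ(1) = 3 → σ⁻¹(3) = 1
σ(2) = 5 → σ⁻¹(5) = 2
σ(3) = 2 → σ⁻¹(2) = 3
σ(4) = 4 → σ⁻¹(4) = 4
σ(5) = 6 → σ⁻¹(6) = 5
σ(6) = 1 → σ⁻¹(1) = 6

σ⁻¹ = [6 3 1 4 2 5]


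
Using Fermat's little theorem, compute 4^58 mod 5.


Fermat's little theorem: if p is prime and gcd(a,p)=1, then a^(p-1) ≡ 1 (mod p)
p = 5 is prime, gcd(4,5) = 1
Reduce exponent: 58 mod 4 = 2
So 4^58 ≡ 4^2 (mod 5)
4^2 mod 5 = 1

4^58 ≡ 1 (mod 5)


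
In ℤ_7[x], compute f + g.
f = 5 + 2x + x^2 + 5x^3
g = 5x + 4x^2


Add coefficients mod 7:
x^0: 5 + 0 = 5 (mod 7)
x^1: 2 + 5 = 0 (mod 7)
x^2: 1 + 4 = 5 (mod 7)
x^3: 5 + 0 = 5 (mod 7)
Result: 5 + 5x^2 + 5x^3

f + g = 5 + 5x^2 + 5x^3


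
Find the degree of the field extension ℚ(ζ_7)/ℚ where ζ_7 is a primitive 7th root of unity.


[ℚ(ζ_n):ℚ] = deg Φ_n(x) = φ(n). Here φ(7) = 6

[ℚ(ζ_7)/ℚ where ζ_7 is a primitive 7th root of unity] = 6


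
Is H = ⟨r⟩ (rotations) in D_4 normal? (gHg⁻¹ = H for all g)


H = ⟨r⟩ (rotations) in D_4
The rotation subgroup ⟨r⟩ has index 2 in D_4, so it is normal

Yes, normal subgroup


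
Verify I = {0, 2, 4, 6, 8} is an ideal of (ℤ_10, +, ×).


Check ideal conditions for I = {0, 2, 4, 6, 8} in ℤ_10:
(1) I is an additive subgroup? Yes
(2) For r ∈ ℤ_10 and a ∈ I: r·a ∈ I? Yes

Yes, I is an ideal of ℤ_10


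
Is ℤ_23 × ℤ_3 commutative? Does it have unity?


Direct product ring; commutative with unity (1,1); but (1,0)·(0,1) = (0,0) gives zero divisors, so not an integral domain
Commutative: Yes
Integral domain: No
Has unity: Yes

ℤ_23 × ℤ_3: Commutative=Yes, Unity=Yes


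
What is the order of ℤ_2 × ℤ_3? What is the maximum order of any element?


|ℤ_2 × ℤ_3| = 2 × 3 = 6
Max element order = lcm(2,3) = 6
Cyclic? Yes (gcd=1)

|ℤ_2×ℤ_3| = 6, max element order = 6


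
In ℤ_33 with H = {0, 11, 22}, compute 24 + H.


24 + H = {24 + h (mod 33) : h ∈ H}
24+0=24, 24+11=2, 24+22=13
24 + H = {2, 13, 24} = 2 + H

24 + H = {2, 13, 24}


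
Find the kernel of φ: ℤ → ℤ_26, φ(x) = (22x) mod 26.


Kernel = preimage of identity
ker(φ) = {x ∈ ℤ : 22x ≡ 0 (mod 26)}. gcd(22,26) = 2, so 22x ≡ 0 (mod 26) ⟺ x ≡ 0 (mod 26/2 = 13). Hence ker(φ) = 13ℤ

ker(φ) = 13ℤ


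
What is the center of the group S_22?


Z(G) = {g ∈ G | gx = xg for all x ∈ G}
S_n is non-abelian for n ≥ 3; Z(S_22) is trivial

Z(S_22) = {e}


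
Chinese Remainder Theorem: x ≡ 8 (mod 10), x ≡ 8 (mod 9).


m₁ = 10, m₂ = 9, gcd = 1, so CRT applies. M = m₁·m₂ = 90
Let M₁ = M/m₁ = 9, M₂ = M/m₂ = 10
Find y₁ ≡ M₁⁻¹ (mod m₁): 9⁻¹ ≡ 9 (mod 10)
Find y₂ ≡ M₂⁻¹ (mod m₂): 10⁻¹ ≡ 1 (mod 9)
x = a₁·M₁·y₁ + a₂·M₂·y₂ = 8·9·9 + 8·10·1 = 728
Reduce mod 90: x ≡ 8
Check: 8 mod 10 = 8 ✓, 8 mod 9 = 8 ✓

x ≡ 8 (mod 90)


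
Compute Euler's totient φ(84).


Factor n: 84 = 2^2 × 3 × 7
φ(n) = n · ∏(1 - 1/p) over distinct primes p | n
φ(84) = 84 · (1 - 1/2) · (1 - 1/3) · (1 - 1/7) = 24

φ(84) = 24


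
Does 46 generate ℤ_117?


g generates ℤ_n iff gcd(g, n) = 1
gcd(46, 117) = 1
Since gcd = 1, 46 is a generator.

Yes, 46 generates ℤ_117


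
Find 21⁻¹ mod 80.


Use the extended Euclidean algorithm to write 1 = 21·s + 80·t; then s mod 80 is the inverse.
Euclidean algorithm:
  21 = 0·80 + 21
  80 = 3·21 + 17
  21 = 1·17 + 4
  17 = 4·4 + 1
  4 = 4·1 + 0
gcd(21,80) = 1
Back-substitution gives: 21·(-19) + 80·(5) = 1
So 21⁻¹ ≡ -19 ≡ 61 (mod 80)
Check: 21 × 61 = 1281 ≡ 1 (mod 80) ✓

21⁻¹ ≡ 61 (mod 80)


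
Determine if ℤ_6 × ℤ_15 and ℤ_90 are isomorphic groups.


Comparing ℤ_6 × ℤ_15 and ℤ_90:
gcd(6,15) = 3 ≠ 1. Max element order in ℤ_6×ℤ_15 is lcm(6,15) = 30 < 90, so it has no element of order 90

No, ℤ_6 × ℤ_15 ≇ ℤ_90


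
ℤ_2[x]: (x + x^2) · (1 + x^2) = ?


Expand and collect like terms; reduce coefficients mod 2:
x^0: 0·1 = 0 ≡ 0 (mod 2)
x^1: 0·0 + 1·1 = 1 ≡ 1 (mod 2)
x^2: 0·1 + 1·0 + 1·1 = 1 ≡ 1 (mod 2)
x^3: 1·1 + 1·0 = 1 ≡ 1 (mod 2)
x^4: 1·1 = 1 ≡ 1 (mod 2)
Result: x + x^2 + x^3 + x^4

f · g = x + x^2 + x^3 + x^4


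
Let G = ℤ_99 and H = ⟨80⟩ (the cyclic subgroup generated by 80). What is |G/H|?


|⟨80⟩| = n / gcd(80, 99) = 99 / 1 = 99
H is normal (ℤ_99 is abelian).
|G/H| = |G| / |H| = 99 / 99 = 1

|G/H| = 1


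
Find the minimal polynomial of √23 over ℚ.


√23 satisfies x² - 23 = 0, irreducible over ℚ since 23 is squarefree

Minimal polynomial: x² - 23


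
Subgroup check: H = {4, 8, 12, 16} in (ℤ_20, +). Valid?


Subgroup test for H = {4, 8, 12, 16} in (ℤ_20, +):
(1) 0 ∈ H? No
(2) Closure: for all a,b ∈ H, (a+b) mod 20 ∈ H? No  [counterexample: 4 + 16 = 0 ∉ H]
(3) Inverses: for all a ∈ H, -a mod 20 ∈ H? Yes

No, H is not a subgroup of ℤ_20


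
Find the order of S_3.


|S_n| = n! (number of permutations of n symbols)
|S_3| = 3! = 6

|S_3| = 6


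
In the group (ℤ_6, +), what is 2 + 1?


Operation: addition mod 6
2 + 1 = (a + b) mod 6 with a = 2, b = 1

2 + 1 = 3


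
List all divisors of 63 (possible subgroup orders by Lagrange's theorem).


Lagrange's theorem: |H| divides |G|
|G| = 63
Divisors of 63: 1, 3, 7, 9, 21, 63

Possible subgroup orders: {1, 3, 7, 9, 21, 63}


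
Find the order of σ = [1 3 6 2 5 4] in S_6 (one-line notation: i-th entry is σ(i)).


Cycle decomposition: (2 3 6 4)
Cycle lengths: 4
Order = lcm(4) = 4

ord(σ) = 4


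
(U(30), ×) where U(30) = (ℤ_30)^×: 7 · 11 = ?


Operation: multiplication mod 30
7 · 11 = (a × b) mod 30 with a = 7, b = 11

7 · 11 = 17


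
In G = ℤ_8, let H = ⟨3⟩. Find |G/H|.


|⟨3⟩| = n / gcd(3, 8) = 8 / 1 = 8
H is normal (ℤ_8 is abelian).
|G/H| = |G| / |H| = 8 / 8 = 1

|G/H| = 1


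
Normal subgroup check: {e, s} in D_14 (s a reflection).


H = {e, s} in D_14 (s a reflection)
r·s·r⁻¹ = sr⁻² ≠ s for n ≥ 3, so {e, s} is not closed under conjugation

No, not a normal subgroup


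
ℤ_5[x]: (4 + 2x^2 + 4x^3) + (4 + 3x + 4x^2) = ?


Add coefficients mod 5:
x^0: 4 + 4 = 3 (mod 5)
x^1: 0 + 3 = 3 (mod 5)
x^2: 2 + 4 = 1 (mod 5)
x^3: 4 + 0 = 4 (mod 5)
Result: 3 + 3x + x^2 + 4x^3

f + g = 3 + 3x + x^2 + 4x^3


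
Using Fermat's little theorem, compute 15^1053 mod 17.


Fermat's little theorem: if p is prime and gcd(a,p)=1, then a^(p-1) ≡ 1 (mod p)
p = 17 is prime, gcd(15,17) = 1
Reduce exponent: 1053 mod 16 = 13
So 15^1053 ≡ 15^13 (mod 17)
15^13 mod 17 = 2

15^1053 ≡ 2 (mod 17)


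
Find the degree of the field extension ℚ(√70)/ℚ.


√70 has minimal polynomial x² - 70 (irreducible over ℚ since 70 is squarefree)

[ℚ(√70)/ℚ] = 2


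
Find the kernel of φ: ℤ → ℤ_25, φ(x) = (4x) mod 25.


Kernel = preimage of identity
ker(φ) = {x ∈ ℤ : 4x ≡ 0 (mod 25)}. gcd(4,25) = 1, so 4x ≡ 0 (mod 25) ⟺ x ≡ 0 (mod 25/1 = 25). Hence ker(φ) = 25ℤ

ker(φ) = 25ℤ


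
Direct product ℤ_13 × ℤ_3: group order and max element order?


|ℤ_13 × ℤ_3| = 13 × 3 = 39
Max element order = lcm(13,3) = 39
Cyclic? Yes (gcd=1)

|ℤ_13×ℤ_3| = 39, max element order = 39


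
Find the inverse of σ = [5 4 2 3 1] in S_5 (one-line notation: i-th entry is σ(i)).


To find σ⁻¹, swap domain and range:
σ(1) = 5 → σ⁻¹(5) = 1
σ(2) = 4 → σ⁻¹(4) = 2
σ(3) = 2 → σ⁻¹(2) = 3
σ(4) = 3 → σ⁻¹(3) = 4
σ(5) = 1 → σ⁻¹(1) = 5

σ⁻¹ = [5 3 4 2 1]


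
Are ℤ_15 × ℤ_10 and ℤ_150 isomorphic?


Comparing ℤ_15 × ℤ_10 and ℤ_150:
gcd(15,10) = 5 ≠ 1. Max element order in ℤ_15×ℤ_10 is lcm(15,10) = 30 < 150, so it has no element of order 150

No, ℤ_15 × ℤ_10 ≇ ℤ_150


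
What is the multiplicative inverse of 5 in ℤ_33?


Use the extended Euclidean algorithm to write 1 = 5·s + 33·t; then s mod 33 is the inverse.
Euclidean algorithm:
  5 = 0·33 + 5
  33 = 6·5 + 3
  5 = 1·3 + 2
  3 = 1·2 + 1
  2 = 2·1 + 0
gcd(5,33) = 1
Back-substitution gives: 5·(-13) + 33·(2) = 1
So 5⁻¹ ≡ -13 ≡ 20 (mod 33)
Check: 5 × 20 = 100 ≡ 1 (mod 33) ✓

5⁻¹ ≡ 20 (mod 33)


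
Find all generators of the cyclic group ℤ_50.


g generates ℤ_n iff gcd(g,n) = 1
Prime factors of 50: 2, 5
Generators are g ∈ {1,...,49} not divisible by any of these primes.
Generators: {1, 3, 7, 9, 11, 13, 17, 19, 21, 23, 27, 29, 31, 33, 37, 39, 41, 43, 47, 49}
Number of generators = φ(50) = 20

Generators of ℤ_50 = {1, 3, 7, 9, 11, 13, 17, 19, 21, 23, 27, 29, 31, 33, 37, 39, 41, 43, 47, 49}


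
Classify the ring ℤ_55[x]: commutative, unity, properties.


ℤ_55 has zero divisors (5·11 ≡ 0), and these lift to constant zero divisors in ℤ_55[x]; so not an integral domain
Commutative: Yes
Integral domain: No
Has unity: Yes

ℤ_55[x]: Commutative=Yes, Unity=Yes


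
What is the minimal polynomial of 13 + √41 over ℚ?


Let α = 13 + √41. Then α - 13 = √41, so (α - 13)² = 41, giving α² - 26α + 128 = 0. Degree 2 and α ∉ ℚ, so this is the minimal polynomial.

Minimal polynomial: x² - 26x + 128


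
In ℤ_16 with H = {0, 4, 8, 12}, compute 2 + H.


2 + H = {2 + h (mod 16) : h ∈ H}
2+0=2, 2+4=6, 2+8=10, 2+12=14

2 + H = {2, 6, 10, 14}


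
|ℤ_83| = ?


ℤ_n has n elements.

|ℤ_83| = 83


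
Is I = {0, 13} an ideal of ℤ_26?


Check ideal conditions for I = {0, 13} in ℤ_26:
(1) I is an additive subgroup? Yes
(2) For r ∈ ℤ_26 and a ∈ I: r·a ∈ I? Yes

Yes, I is an ideal of ℤ_26


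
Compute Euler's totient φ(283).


Factor n: 283 = 283
φ(n) = n · ∏(1 - 1/p) over distinct primes p | n
φ(283) = 283 · (1 - 1/283) = 282

φ(283) = 282


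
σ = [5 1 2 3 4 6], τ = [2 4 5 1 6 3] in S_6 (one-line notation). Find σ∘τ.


σ∘τ: apply τ first, then σ
1 →τ 2 →σ 1
2 →τ 4 →σ 3
3 →τ 5 →σ 4
4 →τ 1 →σ 5
5 →τ 6 →σ 6
6 →τ 3 →σ 2

σ∘τ = [1 3 4 5 6 2]


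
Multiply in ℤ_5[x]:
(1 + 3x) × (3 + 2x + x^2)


Expand and collect like terms; reduce coefficients mod 5:
x^0: 1·3 = 3 ≡ 3 (mod 5)
x^1: 1·2 + 3·3 = 11 ≡ 1 (mod 5)
x^2: 1·1 + 3·2 = 7 ≡ 2 (mod 5)
x^3: 3·1 = 3 ≡ 3 (mod 5)
Result: 3 + x + 2x^2 + 3x^3

f · g = 3 + x + 2x^2 + 3x^3


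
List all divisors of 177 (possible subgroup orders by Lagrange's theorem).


Lagrange's theorem: |H| divides |G|
|G| = 177
Divisors of 177: 1, 3, 59, 177

Possible subgroup orders: {1, 3, 59, 177}


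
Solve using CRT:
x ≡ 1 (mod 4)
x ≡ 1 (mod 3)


m₁ = 4, m₂ = 3, gcd = 1, so CRT applies. M = m₁·m₂ = 12
Let M₁ = M/m₁ = 3, M₂ = M/m₂ = 4
Find y₁ ≡ M₁⁻¹ (mod m₁): 3⁻¹ ≡ 3 (mod 4)
Find y₂ ≡ M₂⁻¹ (mod m₂): 4⁻¹ ≡ 1 (mod 3)
x = a₁·M₁·y₁ + a₂·M₂·y₂ = 1·3·3 + 1·4·1 = 13
Reduce mod 12: x ≡ 1
Check: 1 mod 4 = 1 ✓, 1 mod 3 = 1 ✓

x ≡ 1 (mod 12)


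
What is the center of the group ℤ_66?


Z(G) = {g ∈ G | gx = xg for all x ∈ G}
ℤ_66 is abelian, so Z(G) = G

Z(ℤ_66) = ℤ_66


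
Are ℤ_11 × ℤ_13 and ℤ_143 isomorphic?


Comparing ℤ_11 × ℤ_13 and ℤ_143:
gcd(11,13) = 1, so ℤ_11 × ℤ_13 ≅ ℤ_143 (CRT)

Yes, ℤ_11 × ℤ_13 ≅ ℤ_143


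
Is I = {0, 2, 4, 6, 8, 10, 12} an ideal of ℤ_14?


Check ideal conditions for I = {0, 2, 4, 6, 8, 10, 12} in ℤ_14:
(1) I is an additive subgroup? Yes
(2) For r ∈ ℤ_14 and a ∈ I: r·a ∈ I? Yes

Yes, I is an ideal of ℤ_14


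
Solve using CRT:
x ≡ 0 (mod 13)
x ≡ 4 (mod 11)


m₁ = 13, m₂ = 11, gcd = 1, so CRT applies. M = m₁·m₂ = 143
Let M₁ = M/m₁ = 11, M₂ = M/m₂ = 13
Find y₁ ≡ M₁⁻¹ (mod m₁): 11⁻¹ ≡ 6 (mod 13)
Find y₂ ≡ M₂⁻¹ (mod m₂): 13⁻¹ ≡ 6 (mod 11)
x = a₁·M₁·y₁ + a₂·M₂·y₂ = 0·11·6 + 4·13·6 = 312
Reduce mod 143: x ≡ 26
Check: 26 mod 13 = 0 ✓, 26 mod 11 = 4 ✓

x ≡ 26 (mod 143)


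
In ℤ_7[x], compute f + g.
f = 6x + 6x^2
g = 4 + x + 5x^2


Add coefficients mod 7:
x^0: 0 + 4 = 4 (mod 7)
x^1: 6 + 1 = 0 (mod 7)
x^2: 6 + 5 = 4 (mod 7)
Result: 4 + 4x^2

f + g = 4 + 4x^2


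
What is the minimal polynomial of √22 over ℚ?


√22 satisfies x² - 22 = 0, irreducible over ℚ since 22 is squarefree

Minimal polynomial: x² - 22


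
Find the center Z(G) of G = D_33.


Z(G) = {g ∈ G | gx = xg for all x ∈ G}
For odd n, Z(D_n) = {e}: no nontrivial rotation commutes with all reflections

Z(D_33) = {e}


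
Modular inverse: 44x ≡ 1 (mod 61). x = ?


Use the extended Euclidean algorithm to write 1 = 44·s + 61·t; then s mod 61 is the inverse.
Euclidean algorithm:
  44 = 0·61 + 44
  61 = 1·44 + 17
  44 = 2·17 + 10
  17 = 1·10 + 7
  10 = 1·7 + 3
  7 = 2·3 + 1
  3 = 3·1 + 0
gcd(44,61) = 1
Back-substitution gives: 44·(-18) + 61·(13) = 1
So 44⁻¹ ≡ -18 ≡ 43 (mod 61)
Check: 44 × 43 = 1892 ≡ 1 (mod 61) ✓

44⁻¹ ≡ 43 (mod 61)


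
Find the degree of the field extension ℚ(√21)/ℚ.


√21 has minimal polynomial x² - 21 (irreducible over ℚ since 21 is squarefree)

[ℚ(√21)/ℚ] = 2


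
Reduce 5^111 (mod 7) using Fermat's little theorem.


Fermat's little theorem: if p is prime and gcd(a,p)=1, then a^(p-1) ≡ 1 (mod p)
p = 7 is prime, gcd(5,7) = 1
Reduce exponent: 111 mod 6 = 3
So 5^111 ≡ 5^3 (mod 7)
5^3 mod 7 = 6

5^111 ≡ 6 (mod 7)


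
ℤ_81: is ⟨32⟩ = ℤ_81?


g generates ℤ_n iff gcd(g, n) = 1
gcd(32, 81) = 1
Since gcd = 1, 32 is a generator.

Yes, 32 generates ℤ_81


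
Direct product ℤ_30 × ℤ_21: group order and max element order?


|ℤ_30 × ℤ_21| = 30 × 21 = 630
Max element order = lcm(30,21) = 210
Cyclic? No (gcd=3)

|ℤ_30×ℤ_21| = 630, max element order = 210


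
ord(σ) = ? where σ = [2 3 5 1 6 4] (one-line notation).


Cycle decomposition: (1 2 3 5 6 4)
Cycle lengths: 6
Order = lcm(6) = 6

ord(σ) = 6


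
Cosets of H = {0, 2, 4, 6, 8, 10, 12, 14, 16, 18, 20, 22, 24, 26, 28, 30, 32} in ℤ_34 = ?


H = {0, 2, 4, 6, 8, 10, 12, 14, 16, 18, 20, 22, 24, 26, 28, 30, 32}, |H| = 17
Number of cosets = |G|/|H| = 34/17 = 2
0 + H = {0, 2, 4, 6, 8, 10, 12, 14, 16, 18, 20, 22, 24, 26, 28, 30, 32}
1 + H = {1, 3, 5, 7, 9, 11, 13, 15, 17, 19, 21, 23, 25, 27, 29, 31, 33}

Cosets: 0+H={0,2,4,6,8,10,12,14,16,18,20,22,24,26,28,30,32}; 1+H={1,3,5,7,9,11,13,15,17,19,21,23,25,27,29,31,33}


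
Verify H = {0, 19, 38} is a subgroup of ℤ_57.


Subgroup test for H = {0, 19, 38} in (ℤ_57, +):
(1) 0 ∈ H? Yes
(2) Closure: for all a,b ∈ H, (a+b) mod 57 ∈ H? Yes
(3) Inverses: for all a ∈ H, -a mod 57 ∈ H? Yes

Yes, H is a subgroup of ℤ_57


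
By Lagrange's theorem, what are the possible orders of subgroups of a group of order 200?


Lagrange's theorem: |H| divides |G|
|G| = 200
Divisors of 200: 1, 2, 4, 5, 8, 10, 20, 25, 40, 50, 100, 200

Possible subgroup orders: {1, 2, 4, 5, 8, 10, 20, 25, 40, 50, 100, 200}


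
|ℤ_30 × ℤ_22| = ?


|A × B| = |A| · |B|
|ℤ_30 × ℤ_22| = 30 × 22 = 660

|ℤ_30 × ℤ_22| = 660


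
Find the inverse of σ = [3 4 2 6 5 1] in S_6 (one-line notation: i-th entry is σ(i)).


To find σ⁻¹, swap domain and range:
σ(1) = 3 → σ⁻¹(3) = 1
σ(2) = 4 → σ⁻¹(4) = 2
σ(3) = 2 → σ⁻¹(2) = 3
σ(4) = 6 → σ⁻¹(6) = 4
σ(5) = 5 → σ⁻¹(5) = 5
σ(6) = 1 → σ⁻¹(1) = 6

σ⁻¹ = [6 3 1 2 5 4]


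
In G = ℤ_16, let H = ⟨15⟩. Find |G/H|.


|⟨15⟩| = n / gcd(15, 16) = 16 / 1 = 16
H is normal (ℤ_16 is abelian).
|G/H| = |G| / |H| = 16 / 16 = 1

|G/H| = 1


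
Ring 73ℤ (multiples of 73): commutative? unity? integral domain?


73ℤ is a commutative ring under +,× but has no multiplicative identity (1 ∉ 73ℤ); it has no zero divisors, but without unity it is not an integral domain
Commutative: Yes
Integral domain: No
Has unity: No

73ℤ (multiples of 73): Commutative=Yes, Unity=No


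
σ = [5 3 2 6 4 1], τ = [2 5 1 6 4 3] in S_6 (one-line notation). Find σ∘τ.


σ∘τ: apply τ first, then σ
1 →τ 2 →σ 3
2 →τ 5 →σ 4
3 →τ 1 →σ 5
4 →τ 6 →σ 1
5 →τ 4 →σ 6
6 →τ 3 →σ 2

σ∘τ = [3 4 5 1 6 2]


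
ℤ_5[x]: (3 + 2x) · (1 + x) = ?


Expand and collect like terms; reduce coefficients mod 5:
x^0: 3·1 = 3 ≡ 3 (mod 5)
x^1: 3·1 + 2·1 = 5 ≡ 0 (mod 5)
x^2: 2·1 = 2 ≡ 2 (mod 5)
Result: 3 + 2x^2

f · g = 3 + 2x^2


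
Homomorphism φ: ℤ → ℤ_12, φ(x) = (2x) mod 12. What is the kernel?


Kernel = preimage of identity
ker(φ) = {x ∈ ℤ : 2x ≡ 0 (mod 12)}. gcd(2,12) = 2, so 2x ≡ 0 (mod 12) ⟺ x ≡ 0 (mod 12/2 = 6). Hence ker(φ) = 6ℤ

ker(φ) = 6ℤ


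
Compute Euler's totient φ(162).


Factor n: 162 = 2 × 3^4
φ(n) = n · ∏(1 - 1/p) over distinct primes p | n
φ(162) = 162 · (1 - 1/2) · (1 - 1/3) = 54

φ(162) = 54


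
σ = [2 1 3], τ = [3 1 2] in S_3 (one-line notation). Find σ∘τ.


σ∘τ: apply τ first, then σ
1 →τ 3 →σ 3
2 →τ 1 →σ 2
3 →τ 2 →σ 1

σ∘τ = [3 2 1]


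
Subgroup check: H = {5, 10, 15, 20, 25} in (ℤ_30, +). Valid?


Subgroup test for H = {5, 10, 15, 20, 25} in (ℤ_30, +):
(1) 0 ∈ H? No
(2) Closure: for all a,b ∈ H, (a+b) mod 30 ∈ H? No  [counterexample: 5 + 25 = 0 ∉ H]
(3) Inverses: for all a ∈ H, -a mod 30 ∈ H? Yes

No, H is not a subgroup of ℤ_30


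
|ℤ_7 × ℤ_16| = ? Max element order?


|ℤ_7 × ℤ_16| = 7 × 16 = 112
Max element order = lcm(7,16) = 112
Cyclic? Yes (gcd=1)

|ℤ_7×ℤ_16| = 112, max element order = 112


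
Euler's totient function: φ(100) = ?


Factor n: 100 = 2^2 × 5^2
φ(n) = n · ∏(1 - 1/p) over distinct primes p | n
φ(100) = 100 · (1 - 1/2) · (1 - 1/5) = 40

φ(100) = 40


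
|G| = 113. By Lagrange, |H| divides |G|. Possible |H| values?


Lagrange's theorem: |H| divides |G|
|G| = 113
Divisors of 113: 1, 113

Possible subgroup orders: {1, 113}


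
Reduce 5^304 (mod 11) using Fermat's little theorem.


Fermat's little theorem: if p is prime and gcd(a,p)=1, then a^(p-1) ≡ 1 (mod p)
p = 11 is prime, gcd(5,11) = 1
Reduce exponent: 304 mod 10 = 4
So 5^304 ≡ 5^4 (mod 11)
5^4 mod 11 = 9

5^304 ≡ 9 (mod 11)


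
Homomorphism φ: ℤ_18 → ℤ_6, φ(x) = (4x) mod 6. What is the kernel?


Kernel = preimage of identity
ker(φ) = {x ∈ ℤ_18 : 4x ≡ 0 (mod 6)}. Since 6 | 18, φ is well-defined. The kernel is the cyclic subgroup ⟨3⟩ of ℤ_18 (order 6), i.e. {0, 3, 6, 9, 12, 15}

ker(φ) = {0, 3, 6, 9, 12, 15}


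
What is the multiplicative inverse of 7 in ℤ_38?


Use the extended Euclidean algorithm to write 1 = 7·s + 38·t; then s mod 38 is the inverse.
Euclidean algorithm:
  7 = 0·38 + 7
  38 = 5·7 + 3
  7 = 2·3 + 1
  3 = 3·1 + 0
gcd(7,38) = 1
Back-substitution gives: 7·(11) + 38·(-2) = 1
So 7⁻¹ ≡ 11 ≡ 11 (mod 38)
Check: 7 × 11 = 77 ≡ 1 (mod 38) ✓

7⁻¹ ≡ 11 (mod 38)


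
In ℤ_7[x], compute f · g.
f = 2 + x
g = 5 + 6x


Expand and collect like terms; reduce coefficients mod 7:
x^0: 2·5 = 10 ≡ 3 (mod 7)
x^1: 2·6 + 1·5 = 17 ≡ 3 (mod 7)
x^2: 1·6 = 6 ≡ 6 (mod 7)
Result: 3 + 3x + 6x^2

f · g = 3 + 3x + 6x^2


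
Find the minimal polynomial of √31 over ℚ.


√31 satisfies x² - 31 = 0, irreducible over ℚ since 31 is squarefree

Minimal polynomial: x² - 31


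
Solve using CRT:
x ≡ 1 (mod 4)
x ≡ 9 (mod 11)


m₁ = 4, m₂ = 11, gcd = 1, so CRT applies. M = m₁·m₂ = 44
Let M₁ = M/m₁ = 11, M₂ = M/m₂ = 4
Find y₁ ≡ M₁⁻¹ (mod m₁): 11⁻¹ ≡ 3 (mod 4)
Find y₂ ≡ M₂⁻¹ (mod m₂): 4⁻¹ ≡ 3 (mod 11)
x = a₁·M₁·y₁ + a₂·M₂·y₂ = 1·11·3 + 9·4·3 = 141
Reduce mod 44: x ≡ 9
Check: 9 mod 4 = 1 ✓, 9 mod 11 = 9 ✓

x ≡ 9 (mod 44)


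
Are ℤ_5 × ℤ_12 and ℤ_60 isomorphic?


Comparing ℤ_5 × ℤ_12 and ℤ_60:
gcd(5,12) = 1, so ℤ_5 × ℤ_12 ≅ ℤ_60 (CRT)

Yes, ℤ_5 × ℤ_12 ≅ ℤ_60


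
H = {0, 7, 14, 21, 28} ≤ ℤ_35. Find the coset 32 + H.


32 + H = {32 + h (mod 35) : h ∈ H}
32+0=32, 32+7=4, 32+14=11, 32+21=18, 32+28=25
32 + H = {4, 11, 18, 25, 32} = 4 + H

32 + H = {4, 11, 18, 25, 32}


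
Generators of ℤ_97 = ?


g generates ℤ_n iff gcd(g,n) = 1
Prime factors of 97: 97
Generators are g ∈ {1,...,96} not divisible by any of these primes.
Generators: {1, 2, 3, 4, 5, 6, 7, 8, 9, 10, 11, 12, 13, 14, 15, 16, 17, 18, 19, 20, 21, 22, 23, 24, 25, 26, 27, 28, 29, 30, 31, 32, 33, 34, 35, 36, 37, 38, 39, 40, 41, 42, 43, 44, 45, 46, 47, 48, 49, 50, 51, 52, 53, 54, 55, 56, 57, 58, 59, 60, 61, 62, 63, 64, 65, 66, 67, 68, 69, 70, 71, 72, 73, 74, 75, 76, 77, 78, 79, 80, 81, 82, 83, 84, 85, 86, 87, 88, 89, 90, 91, 92, 93, 94, 95, 96}
Number of generators = φ(97) = 96

Generators of ℤ_97 = {1, 2, 3, 4, 5, 6, 7, 8, 9, 10, 11, 12, 13, 14, 15, 16, 17, 18, 19, 20, 21, 22, 23, 24, 25, 26, 27, 28, 29, 30, 31, 32, 33, 34, 35, 36, 37, 38, 39, 40, 41, 42, 43, 44, 45, 46, 47, 48, 49, 50, 51, 52, 53, 54, 55, 56, 57, 58, 59, 60, 61, 62, 63, 64, 65, 66, 67, 68, 69, 70, 71, 72, 73, 74, 75, 76, 77, 78, 79, 80, 81, 82, 83, 84, 85, 86, 87, 88, 89, 90, 91, 92, 93, 94, 95, 96}


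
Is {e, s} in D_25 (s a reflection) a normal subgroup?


H = {e, s} in D_25 (s a reflection)
r·s·r⁻¹ = sr⁻² ≠ s for n ≥ 3, so {e, s} is not closed under conjugation

No, not a normal subgroup


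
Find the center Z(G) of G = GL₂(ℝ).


Z(G) = {g ∈ G | gx = xg for all x ∈ G}
Only scalar multiples of the identity commute with all invertible matrices

Z(GL₂(ℝ)) = {aI : a ∈ ℝ, a ≠ 0}


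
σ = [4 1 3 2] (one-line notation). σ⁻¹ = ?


To find σ⁻¹, swap domain and range:
σ(1) = 4 → σ⁻¹(4) = 1
σ(2) = 1 → σ⁻¹(1) = 2
σ(3) = 3 → σ⁻¹(3) = 3
σ(4) = 2 → σ⁻¹(2) = 4

σ⁻¹ = [2 4 3 1]


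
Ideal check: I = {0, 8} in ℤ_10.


Check ideal conditions for I = {0, 8} in ℤ_10:
(1) I is an additive subgroup? No
(2) For r ∈ ℤ_10 and a ∈ I: r·a ∈ I? No  [counterexample: r=2, a=8, r·a mod 10 = 6 ∉ I]

No, I is not an ideal of ℤ_10


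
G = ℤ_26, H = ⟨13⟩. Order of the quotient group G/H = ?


|⟨13⟩| = n / gcd(13, 26) = 26 / 13 = 2
H is normal (ℤ_26 is abelian).
|G/H| = |G| / |H| = 26 / 2 = 13

|G/H| = 13


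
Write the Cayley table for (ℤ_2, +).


Elements: {0, 1}
Operation: addition mod 2
Entry (a, b) = (a + b) mod 2

Cayley table:
  | 0 | 1
0 | 0 | 1
1 | 1 | 0


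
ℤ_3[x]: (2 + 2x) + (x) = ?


Add coefficients mod 3:
x^0: 2 + 0 = 2 (mod 3)
x^1: 2 + 1 = 0 (mod 3)
Result: 2

f + g = 2


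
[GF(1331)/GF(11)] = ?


GF(1331) = GF(11^3), so the extension degree is 3

[GF(1331)/GF(11)] = 3


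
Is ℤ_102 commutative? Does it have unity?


ℤ_102 is a commutative ring with unity 1; 102 = 2×51 is composite, so 2·51 ≡ 0 gives zero divisors (not an integral domain)
Commutative: Yes
Integral domain: No
Has unity: Yes

ℤ_102: Commutative=Yes, Unity=Yes


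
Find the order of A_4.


|A_n| = n!/2 (even permutations)
|A_4| = 4!/2 = 24/2 = 12

|A_4| = 12


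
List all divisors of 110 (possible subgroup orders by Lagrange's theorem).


Lagrange's theorem: |H| divides |G|
|G| = 110
Divisors of 110: 1, 2, 5, 10, 11, 22, 55, 110

Possible subgroup orders: {1, 2, 5, 10, 11, 22, 55, 110}


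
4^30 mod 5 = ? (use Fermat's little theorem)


Fermat's little theorem: if p is prime and gcd(a,p)=1, then a^(p-1) ≡ 1 (mod p)
p = 5 is prime, gcd(4,5) = 1
Reduce exponent: 30 mod 4 = 2
So 4^30 ≡ 4^2 (mod 5)
4^2 mod 5 = 1

4^30 ≡ 1 (mod 5)


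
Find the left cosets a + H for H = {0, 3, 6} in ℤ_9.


H = {0, 3, 6}, |H| = 3
Number of cosets = |G|/|H| = 9/3 = 3
0 + H = {0, 3, 6}
1 + H = {1, 4, 7}
2 + H = {2, 5, 8}

Cosets: 0+H={0,3,6}; 1+H={1,4,7}; 2+H={2,5,8}


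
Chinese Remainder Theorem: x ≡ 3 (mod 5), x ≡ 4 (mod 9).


m₁ = 5, m₂ = 9, gcd = 1, so CRT applies. M = m₁·m₂ = 45
Let M₁ = M/m₁ = 9, M₂ = M/m₂ = 5
Find y₁ ≡ M₁⁻¹ (mod m₁): 9⁻¹ ≡ 4 (mod 5)
Find y₂ ≡ M₂⁻¹ (mod m₂): 5⁻¹ ≡ 2 (mod 9)
x = a₁·M₁·y₁ + a₂·M₂·y₂ = 3·9·4 + 4·5·2 = 148
Reduce mod 45: x ≡ 13
Check: 13 mod 5 = 3 ✓, 13 mod 9 = 4 ✓

x ≡ 13 (mod 45)


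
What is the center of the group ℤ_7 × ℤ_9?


Z(G) = {g ∈ G | gx = xg for all x ∈ G}
Direct product of abelian groups is abelian, so Z(G) = G

Z(ℤ_7 × ℤ_9) = ℤ_7 × ℤ_9


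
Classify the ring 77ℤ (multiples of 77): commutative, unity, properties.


77ℤ is a commutative ring under +,× but has no multiplicative identity (1 ∉ 77ℤ); it has no zero divisors, but without unity it is not an integral domain
Commutative: Yes
Integral domain: No
Has unity: No

77ℤ (multiples of 77): Commutative=Yes, Unity=No


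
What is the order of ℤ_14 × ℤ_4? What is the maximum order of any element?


|ℤ_14 × ℤ_4| = 14 × 4 = 56
Max element order = lcm(14,4) = 28
Cyclic? No (gcd=2)

|ℤ_14×ℤ_4| = 56, max element order = 28


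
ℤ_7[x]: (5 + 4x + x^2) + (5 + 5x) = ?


Add coefficients mod 7:
x^0: 5 + 5 = 3 (mod 7)
x^1: 4 + 5 = 2 (mod 7)
x^2: 1 + 0 = 1 (mod 7)
Result: 3 + 2x + x^2

f + g = 3 + 2x + x^2


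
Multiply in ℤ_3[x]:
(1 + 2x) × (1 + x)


Expand and collect like terms; reduce coefficients mod 3:
x^0: 1·1 = 1 ≡ 1 (mod 3)
x^1: 1·1 + 2·1 = 3 ≡ 0 (mod 3)
x^2: 2·1 = 2 ≡ 2 (mod 3)
Result: 1 + 2x^2

f · g = 1 + 2x^2


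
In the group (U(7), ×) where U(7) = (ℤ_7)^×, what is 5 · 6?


Operation: multiplication mod 7
5 · 6 = (a × b) mod 7 with a = 5, b = 6

5 · 6 = 2


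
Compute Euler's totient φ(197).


Factor n: 197 = 197
φ(n) = n · ∏(1 - 1/p) over distinct primes p | n
φ(197) = 197 · (1 - 1/197) = 196

φ(197) = 196


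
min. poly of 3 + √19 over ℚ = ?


Let α = 3 + √19. Then α - 3 = √19, so (α - 3)² = 19, giving α² - 6α - 10 = 0. Degree 2 and α ∉ ℚ, so this is the minimal polynomial.

Minimal polynomial: x² - 6x - 10


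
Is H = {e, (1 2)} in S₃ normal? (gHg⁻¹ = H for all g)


H = {e, (1 2)} in S₃
(1 3)(1 2)(1 3)⁻¹ = (2 3) ∉ {e, (1 2)}, so it is not normal

No, not a normal subgroup


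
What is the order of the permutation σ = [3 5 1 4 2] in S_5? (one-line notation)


Cycle decomposition: (1 3) (2 5)
Cycle lengths: 2, 2
Order = lcm(2, 2) = 2

ord(σ) = 2


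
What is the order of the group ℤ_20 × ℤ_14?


|A × B| = |A| · |B|
|ℤ_20 × ℤ_14| = 20 × 14 = 280

|ℤ_20 × ℤ_14| = 280


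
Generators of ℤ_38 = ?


g generates ℤ_n iff gcd(g,n) = 1
Prime factors of 38: 2, 19
Generators are g ∈ {1,...,37} not divisible by any of these primes.
Generators: {1, 3, 5, 7, 9, 11, 13, 15, 17, 21, 23, 25, 27, 29, 31, 33, 35, 37}
Number of generators = φ(38) = 18

Generators of ℤ_38 = {1, 3, 5, 7, 9, 11, 13, 15, 17, 21, 23, 25, 27, 29, 31, 33, 35, 37}


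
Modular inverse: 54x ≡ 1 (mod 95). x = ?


Use the extended Euclidean algorithm to write 1 = 54·s + 95·t; then s mod 95 is the inverse.
Euclidean algorithm:
  54 = 0·95 + 54
  95 = 1·54 + 41
  54 = 1·41 + 13
  41 = 3·13 + 2
  13 = 6·2 + 1
  2 = 2·1 + 0
gcd(54,95) = 1
Back-substitution gives: 54·(44) + 95·(-25) = 1
So 54⁻¹ ≡ 44 ≡ 44 (mod 95)
Check: 54 × 44 = 2376 ≡ 1 (mod 95) ✓

54⁻¹ ≡ 44 (mod 95)


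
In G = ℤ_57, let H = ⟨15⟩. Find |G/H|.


|⟨15⟩| = n / gcd(15, 57) = 57 / 3 = 19
H is normal (ℤ_57 is abelian).
|G/H| = |G| / |H| = 57 / 19 = 3

|G/H| = 3


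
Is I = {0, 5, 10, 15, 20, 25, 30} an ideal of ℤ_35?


Check ideal conditions for I = {0, 5, 10, 15, 20, 25, 30} in ℤ_35:
(1) I is an additive subgroup? Yes
(2) For r ∈ ℤ_35 and a ∈ I: r·a ∈ I? Yes

Yes, I is an ideal of ℤ_35


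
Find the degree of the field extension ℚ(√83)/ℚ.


√83 has minimal polynomial x² - 83 (irreducible over ℚ since 83 is squarefree)

[ℚ(√83)/ℚ] = 2


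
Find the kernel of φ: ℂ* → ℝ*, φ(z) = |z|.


Kernel = preimage of identity
ker(φ) = {z ∈ ℂ* | |z| = 1} = unit circle S¹

ker(φ) = S¹ (unit circle)


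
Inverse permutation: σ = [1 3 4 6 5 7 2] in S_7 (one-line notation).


To find σ⁻¹, swap domain and range:
σ(1) = 1 → σ⁻¹(1) = 1
σ(2) = 3 → σ⁻¹(3) = 2
σ(3) = 4 → σ⁻¹(4) = 3
σ(4) = 6 → σ⁻¹(6) = 4
σ(5) = 5 → σ⁻¹(5) = 5
σ(6) = 7 → σ⁻¹(7) = 6
σ(7) = 2 → σ⁻¹(2) = 7

σ⁻¹ = [1 7 2 3 5 4 6]


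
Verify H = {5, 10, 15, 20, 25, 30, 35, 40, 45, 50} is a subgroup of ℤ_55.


Subgroup test for H = {5, 10, 15, 20, 25, 30, 35, 40, 45, 50} in (ℤ_55, +):
(1) 0 ∈ H? No
(2) Closure: for all a,b ∈ H, (a+b) mod 55 ∈ H? No  [counterexample: 5 + 50 = 0 ∉ H]
(3) Inverses: for all a ∈ H, -a mod 55 ∈ H? Yes

No, H is not a subgroup of ℤ_55


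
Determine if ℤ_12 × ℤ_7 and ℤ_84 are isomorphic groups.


Comparing ℤ_12 × ℤ_7 and ℤ_84:
gcd(12,7) = 1, so ℤ_12 × ℤ_7 ≅ ℤ_84 (CRT)

Yes, ℤ_12 × ℤ_7 ≅ ℤ_84


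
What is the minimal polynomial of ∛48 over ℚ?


∛48 satisfies x³ - 48 = 0, irreducible over ℚ (no rational root; 48 is not a perfect cube)

Minimal polynomial: x³ - 48


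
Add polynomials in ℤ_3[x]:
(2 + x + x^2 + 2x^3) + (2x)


Add coefficients mod 3:
x^0: 2 + 0 = 2 (mod 3)
x^1: 1 + 2 = 0 (mod 3)
x^2: 1 + 0 = 1 (mod 3)
x^3: 2 + 0 = 2 (mod 3)
Result: 2 + x^2 + 2x^3

f + g = 2 + x^2 + 2x^3


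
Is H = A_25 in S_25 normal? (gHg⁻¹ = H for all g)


H = A_25 in S_25
A_25 has index 2 in S_25, and every subgroup of index 2 is normal

Yes, normal subgroup


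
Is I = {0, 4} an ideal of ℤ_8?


Check ideal conditions for I = {0, 4} in ℤ_8:
(1) I is an additive subgroup? Yes
(2) For r ∈ ℤ_8 and a ∈ I: r·a ∈ I? Yes

Yes, I is an ideal of ℤ_8


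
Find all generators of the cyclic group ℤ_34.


g generates ℤ_n iff gcd(g,n) = 1
Prime factors of 34: 2, 17
Generators are g ∈ {1,...,33} not divisible by any of these primes.
Generators: {1, 3, 5, 7, 9, 11, 13, 15, 19, 21, 23, 25, 27, 29, 31, 33}
Number of generators = φ(34) = 16

Generators of ℤ_34 = {1, 3, 5, 7, 9, 11, 13, 15, 19, 21, 23, 25, 27, 29, 31, 33}


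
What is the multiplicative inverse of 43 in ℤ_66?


Use the extended Euclidean algorithm to write 1 = 43·s + 66·t; then s mod 66 is the inverse.
Euclidean algorithm:
  43 = 0·66 + 43
  66 = 1·43 + 23
  43 = 1·23 + 20
  23 = 1·20 + 3
  20 = 6·3 + 2
  3 = 1·2 + 1
  2 = 2·1 + 0
gcd(43,66) = 1
Back-substitution gives: 43·(-23) + 66·(15) = 1
So 43⁻¹ ≡ -23 ≡ 43 (mod 66)
Check: 43 × 43 = 1849 ≡ 1 (mod 66) ✓

43⁻¹ ≡ 43 (mod 66)


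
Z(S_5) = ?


Z(G) = {g ∈ G | gx = xg for all x ∈ G}
S_n is non-abelian for n ≥ 3; Z(S_5) is trivial

Z(S_5) = {e}


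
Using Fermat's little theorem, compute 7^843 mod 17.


Fermat's little theorem: if p is prime and gcd(a,p)=1, then a^(p-1) ≡ 1 (mod p)
p = 17 is prime, gcd(7,17) = 1
Reduce exponent: 843 mod 16 = 11
So 7^843 ≡ 7^11 (mod 17)
7^11 mod 17 = 14

7^843 ≡ 14 (mod 17)


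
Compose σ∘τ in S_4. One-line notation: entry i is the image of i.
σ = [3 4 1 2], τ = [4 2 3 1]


σ∘τ: apply τ first, then σ
1 →τ 4 →σ 2
2 →τ 2 →σ 4
3 →τ 3 →σ 1
4 →τ 1 →σ 3

σ∘τ = [2 4 1 3]


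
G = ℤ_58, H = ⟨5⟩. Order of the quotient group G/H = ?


|⟨5⟩| = n / gcd(5, 58) = 58 / 1 = 58
H is normal (ℤ_58 is abelian).
|G/H| = |G| / |H| = 58 / 58 = 1

|G/H| = 1
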